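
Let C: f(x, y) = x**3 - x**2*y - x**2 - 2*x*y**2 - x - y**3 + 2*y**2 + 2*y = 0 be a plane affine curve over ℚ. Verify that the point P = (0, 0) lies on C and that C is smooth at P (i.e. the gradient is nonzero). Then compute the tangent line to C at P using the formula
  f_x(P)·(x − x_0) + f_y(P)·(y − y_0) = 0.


Tangent line at P: -x + 2*y = 0.

Step 1: f(0, 0) = 0, so P lies on C.
Step 2: partial derivatives
  f_x(x, y) = 3*x**2 - 2*x*y - 2*x - 2*y**2 - 1, f_y(x, y) = -x**2 - 4*x*y - 3*y**2 + 4*y + 2.
  f_x(P) = -1, f_y(P) = 2 (gradient nonzero, so P is smooth).
Step 3: tangent line at P: -1·(x − 0) + 2·(y − 0) = 0.
Expanding: -x + 2*y = 0.


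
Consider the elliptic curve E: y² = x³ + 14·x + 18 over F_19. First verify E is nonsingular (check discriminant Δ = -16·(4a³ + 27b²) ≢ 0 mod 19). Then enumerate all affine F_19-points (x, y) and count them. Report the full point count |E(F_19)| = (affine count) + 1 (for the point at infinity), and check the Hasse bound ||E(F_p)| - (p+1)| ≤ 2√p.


Affine points = {(2, 4), (2, 15), (3, 7), (3, 12), (4, 9), (4, 10), (5, 2), (5, 17), (16, 5), (16, 14), (17, 1), (17, 18)}; affine count = 12; |E(F_19)| = 13.

Discriminant check: Δ ∝ 4a³ + 27b² = 4·14³ + 27·18² = 4·2744 + 27·324 ≡ 2 (mod 19). Nonzero ⇒ E is nonsingular.
For each x ∈ F_19, compute rhs = x³ + 14·x + 18 mod 19, then count y ∈ F_19 with y² ≡ rhs.
  x = 0: rhs = 18, matching y values: none (0 points).
  x = 1: rhs = 14, matching y values: none (0 points).
  x = 2: rhs = 16, matching y values: 4, 15 (2 points).
  x = 3: rhs = 11, matching y values: 7, 12 (2 points).
  x = 4: rhs = 5, matching y values: 9, 10 (2 points).
  x = 5: rhs = 4, matching y values: 2, 17 (2 points).
  x = 6: rhs = 14, matching y values: none (0 points).
  x = 7: rhs = 3, matching y values: none (0 points).
  x = 8: rhs = 15, matching y values: none (0 points).
  x = 9: rhs = 18, matching y values: none (0 points).
  x = 10: rhs = 18, matching y values: none (0 points).
  x = 11: rhs = 2, matching y values: none (0 points).
  x = 12: rhs = 14, matching y values: none (0 points).
  x = 13: rhs = 3, matching y values: none (0 points).
  x = 14: rhs = 13, matching y values: none (0 points).
  x = 15: rhs = 12, matching y values: none (0 points).
  x = 16: rhs = 6, matching y values: 5, 14 (2 points).
  x = 17: rhs = 1, matching y values: 1, 18 (2 points).
  x = 18: rhs = 3, matching y values: none (0 points).
Total affine count: 12.
Full point count |E(F_19)| = 12 + 1 = 13.
Hasse bound: |13 − (19+1)| = |-7| = 7 ≤ 2√19 ≈ 8.7178 ✓.


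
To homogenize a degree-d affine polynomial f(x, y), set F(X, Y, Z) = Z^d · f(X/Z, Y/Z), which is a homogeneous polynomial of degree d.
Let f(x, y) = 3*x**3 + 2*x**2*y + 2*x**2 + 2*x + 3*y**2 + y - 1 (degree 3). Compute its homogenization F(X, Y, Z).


F(X, Y, Z) = 3*X**3 + 2*X**2*Y + 2*X**2*Z + 2*X*Z**2 + 3*Y**2*Z + Y*Z**2 - Z**3

deg(f) = 3.
Substitute x = X/Z, y = Y/Z into f, then multiply by Z^3.
  monomial 3·x^3·y^0 ↦ 3·X^3·Y^0·Z^0.
  monomial 2·x^2·y^1 ↦ 2·X^2·Y^1·Z^0.
  monomial 2·x^2·y^0 ↦ 2·X^2·Y^0·Z^1.
  monomial 2·x^1·y^0 ↦ 2·X^1·Y^0·Z^2.
  monomial 3·x^0·y^2 ↦ 3·X^0·Y^2·Z^1.
  monomial 1·x^0·y^1 ↦ 1·X^0·Y^1·Z^2.
  monomial -1·x^0·y^0 ↦ -1·X^0·Y^0·Z^3.
Collecting: F(X, Y, Z) = 3*X**3 + 2*X**2*Y + 2*X**2*Z + 2*X*Z**2 + 3*Y**2*Z + Y*Z**2 - Z**3.


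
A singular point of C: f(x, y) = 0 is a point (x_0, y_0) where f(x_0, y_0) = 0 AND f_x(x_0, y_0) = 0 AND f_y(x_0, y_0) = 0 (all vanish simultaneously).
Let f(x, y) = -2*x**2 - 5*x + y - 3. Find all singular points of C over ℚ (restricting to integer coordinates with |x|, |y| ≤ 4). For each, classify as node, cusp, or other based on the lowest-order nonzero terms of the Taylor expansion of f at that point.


No singular points in the scanned grid; C is smooth there.

Compute partial derivatives:
  f_x = -4*x - 5.
  f_y = 1.
f_y = 1 is a nonzero constant, so f_y never vanishes: no point (x, y) can satisfy f = f_x = f_y = 0. In particular no (x, y) ∈ {−4, ..., 4}² is singular; the curve is smooth.


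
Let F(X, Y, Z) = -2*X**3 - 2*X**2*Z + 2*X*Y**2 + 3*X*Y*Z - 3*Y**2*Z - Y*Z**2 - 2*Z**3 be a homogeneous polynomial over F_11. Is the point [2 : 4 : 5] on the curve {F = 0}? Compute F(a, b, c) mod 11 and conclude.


F(2,4,5) ≡ 0 (mod 11); P is on the curve.

Evaluate F(2, 4, 5) term-by-term (mod 11).
  -2*X**3 ↦ -2·8·1·1 = -16
  -2*X**2*Z ↦ -2·4·1·5 = -40
  2*X*Y**2 ↦ 2·2·16·1 = 64
  3*X*Y*Z ↦ 3·2·4·5 = 120
  -3*Y**2*Z ↦ -3·1·16·5 = -240
  -Y*Z**2 ↦ -1·1·4·25 = -100
  -2*Z**3 ↦ -2·1·1·125 = -250
Sum: F(2, 4, 5) = (-16) + (-40) + (64) + (120) + (-240) + (-100) + (-250) = -462.
Reducing mod 11: -462 ≡ 0 (mod 11).
Since F(a, b, c) ≡ 0 (mod 11), P lies on the curve.


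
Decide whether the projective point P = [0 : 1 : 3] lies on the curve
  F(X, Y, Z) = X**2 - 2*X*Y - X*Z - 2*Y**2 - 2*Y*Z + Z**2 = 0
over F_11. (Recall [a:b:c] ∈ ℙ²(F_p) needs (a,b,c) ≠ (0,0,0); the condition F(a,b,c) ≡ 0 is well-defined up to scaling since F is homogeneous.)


F(0,1,3) ≡ 1 (mod 11); P is NOT on the curve.

Evaluate F(0, 1, 3) term-by-term (mod 11).
  X**2 ↦ 1·0·1·1 = 0
  -2*X*Y ↦ -2·0·1·1 = 0
  -X*Z ↦ -1·0·1·3 = 0
  -2*Y**2 ↦ -2·1·1·1 = -2
  -2*Y*Z ↦ -2·1·1·3 = -6
  Z**2 ↦ 1·1·1·9 = 9
Sum: F(0, 1, 3) = (0) + (0) + (0) + (-2) + (-6) + (9) = 1.
Reducing mod 11: 1 ≡ 1 (mod 11).
Since F(a, b, c) ≡ 1 ≠ 0 (mod 11), P does NOT lie on the curve.


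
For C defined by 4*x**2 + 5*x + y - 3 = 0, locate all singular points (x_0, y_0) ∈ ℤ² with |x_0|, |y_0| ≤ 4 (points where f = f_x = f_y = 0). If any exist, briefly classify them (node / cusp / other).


No singular points in the scanned grid; C is smooth there.

Compute partial derivatives:
  f_x = 8*x + 5.
  f_y = 1.
f_y = 1 is a nonzero constant, so f_y never vanishes: no point (x, y) can satisfy f = f_x = f_y = 0. In particular no (x, y) ∈ {−4, ..., 4}² is singular; the curve is smooth.


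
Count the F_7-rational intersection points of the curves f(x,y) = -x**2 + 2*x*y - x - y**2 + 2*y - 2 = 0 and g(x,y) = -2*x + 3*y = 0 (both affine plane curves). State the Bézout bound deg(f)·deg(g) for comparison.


Common zeros: {(5, 1)}; count = 1; Bézout bound = 2.

deg(f) = 2, deg(g) = 1, so Bézout bound = 2.
Scan x ∈ F_7. For each x, list the y ∈ F_7 with f(x, y) ≡ 0 and those with g(x, y) ≡ 0 (mod 7); the common zeros in that column are the intersection.
  x = 0: f ≡ 0 at y ∈ ∅; g ≡ 0 at y ∈ {0}; common: ∅.
  x = 1: f ≡ 0 at y ∈ {2}; g ≡ 0 at y ∈ {3}; common: ∅.
  x = 2: f ≡ 0 at y ∈ {2, 4}; g ≡ 0 at y ∈ {6}; common: ∅.
  x = 3: f ≡ 0 at y ∈ {0, 1}; g ≡ 0 at y ∈ {2}; common: ∅.
  x = 4: f ≡ 0 at y ∈ ∅; g ≡ 0 at y ∈ {5}; common: ∅.
  x = 5: f ≡ 0 at y ∈ {1, 4}; g ≡ 0 at y ∈ {1}; common: {1}.
  x = 6: f ≡ 0 at y ∈ ∅; g ≡ 0 at y ∈ {4}; common: ∅.
Collecting: common zeros = {(5, 1)}, so the count is 1.
Comparison with the Bézout bound: 1 ≤ 2 = deg(f)·deg(g), as expected for curves with no common component (the affine F_7-count falls short of the bound because intersections may lie at infinity, over extension fields, or carry multiplicity).


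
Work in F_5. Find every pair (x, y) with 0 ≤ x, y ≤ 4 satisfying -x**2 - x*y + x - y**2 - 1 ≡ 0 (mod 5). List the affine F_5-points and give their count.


Affine F_5-points: {(0, 2), (0, 3), (3, 3), (3, 4), (4, 2), (4, 4)}; count = 6.

For each of the 25 pairs (x, y) ∈ F_5², evaluate f(x, y) mod 5. Record the zeros.
  x = 0: [0↦4, 1↦3, 2↦0, 3↦0, 4↦3]  zeros at y ∈ {2, 3}
  x = 1: [0↦4, 1↦2, 2↦3, 3↦2, 4↦4]  zeros at y ∈ ∅
  x = 2: [0↦2, 1↦4, 2↦4, 3↦2, 4↦3]  zeros at y ∈ ∅
  x = 3: [0↦3, 1↦4, 2↦3, 3↦0, 4↦0]  zeros at y ∈ {3, 4}
  x = 4: [0↦2, 1↦2, 2↦0, 3↦1, 4↦0]  zeros at y ∈ {2, 4}
Collecting zeros: affine points = {(0, 2), (0, 3), (3, 3), (3, 4), (4, 2), (4, 4)}.
Total count |C(F_5)_aff| = 6.


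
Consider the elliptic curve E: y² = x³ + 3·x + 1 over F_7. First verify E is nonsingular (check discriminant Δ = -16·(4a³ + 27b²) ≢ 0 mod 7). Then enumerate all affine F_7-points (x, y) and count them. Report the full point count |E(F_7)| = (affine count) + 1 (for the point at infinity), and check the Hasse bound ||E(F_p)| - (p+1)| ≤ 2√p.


Affine points = {(0, 1), (0, 6), (2, 1), (2, 6), (3, 3), (3, 4), (4, 0), (5, 1), (5, 6), (6, 2), (6, 5)}; affine count = 11; |E(F_7)| = 12.

Discriminant check: Δ ∝ 4a³ + 27b² = 4·3³ + 27·1² = 4·27 + 27·1 ≡ 2 (mod 7). Nonzero ⇒ E is nonsingular.
For each x ∈ F_7, compute rhs = x³ + 3·x + 1 mod 7, then count y ∈ F_7 with y² ≡ rhs.
  x = 0: rhs = 1, matching y values: 1, 6 (2 points).
  x = 1: rhs = 5, matching y values: none (0 points).
  x = 2: rhs = 1, matching y values: 1, 6 (2 points).
  x = 3: rhs = 2, matching y values: 3, 4 (2 points).
  x = 4: rhs = 0, matching y values: 0 (1 points).
  x = 5: rhs = 1, matching y values: 1, 6 (2 points).
  x = 6: rhs = 4, matching y values: 2, 5 (2 points).
Total affine count: 11.
Full point count |E(F_7)| = 11 + 1 = 12.
Hasse bound: |12 − (7+1)| = |4| = 4 ≤ 2√7 ≈ 5.2915 ✓.


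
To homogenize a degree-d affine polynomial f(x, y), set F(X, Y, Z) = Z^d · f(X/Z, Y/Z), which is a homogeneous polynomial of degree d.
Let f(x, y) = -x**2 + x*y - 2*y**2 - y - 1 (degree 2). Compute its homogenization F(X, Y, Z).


F(X, Y, Z) = -X**2 + X*Y - 2*Y**2 - Y*Z - Z**2

deg(f) = 2.
Substitute x = X/Z, y = Y/Z into f, then multiply by Z^2.
  monomial -1·x^2·y^0 ↦ -1·X^2·Y^0·Z^0.
  monomial 1·x^1·y^1 ↦ 1·X^1·Y^1·Z^0.
  monomial -2·x^0·y^2 ↦ -2·X^0·Y^2·Z^0.
  monomial -1·x^0·y^1 ↦ -1·X^0·Y^1·Z^1.
  monomial -1·x^0·y^0 ↦ -1·X^0·Y^0·Z^2.
Collecting: F(X, Y, Z) = -X**2 + X*Y - 2*Y**2 - Y*Z - Z**2.


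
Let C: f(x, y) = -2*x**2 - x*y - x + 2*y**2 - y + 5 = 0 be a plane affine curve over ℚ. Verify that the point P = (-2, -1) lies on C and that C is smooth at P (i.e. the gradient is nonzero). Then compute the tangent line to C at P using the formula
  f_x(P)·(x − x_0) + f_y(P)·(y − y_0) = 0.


Tangent line at P: 8*x - 3*y + 13 = 0.

Step 1: f(-2, -1) = 0, so P lies on C.
Step 2: partial derivatives
  f_x(x, y) = -4*x - y - 1, f_y(x, y) = -x + 4*y - 1.
  f_x(P) = 8, f_y(P) = -3 (gradient nonzero, so P is smooth).
Step 3: tangent line at P: 8·(x − -2) + -3·(y − -1) = 0.
Expanding: 8*x - 3*y + 13 = 0.


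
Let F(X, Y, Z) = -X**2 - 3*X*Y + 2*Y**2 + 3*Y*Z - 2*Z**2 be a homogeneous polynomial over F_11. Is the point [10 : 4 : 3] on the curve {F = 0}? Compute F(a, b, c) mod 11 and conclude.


F(10,4,3) ≡ 6 (mod 11); P is NOT on the curve.

Evaluate F(10, 4, 3) term-by-term (mod 11).
  -X**2 ↦ -1·100·1·1 = -100
  -3*X*Y ↦ -3·10·4·1 = -120
  2*Y**2 ↦ 2·1·16·1 = 32
  3*Y*Z ↦ 3·1·4·3 = 36
  -2*Z**2 ↦ -2·1·1·9 = -18
Sum: F(10, 4, 3) = (-100) + (-120) + (32) + (36) + (-18) = -170.
Reducing mod 11: -170 ≡ 6 (mod 11).
Since F(a, b, c) ≡ 6 ≠ 0 (mod 11), P does NOT lie on the curve.


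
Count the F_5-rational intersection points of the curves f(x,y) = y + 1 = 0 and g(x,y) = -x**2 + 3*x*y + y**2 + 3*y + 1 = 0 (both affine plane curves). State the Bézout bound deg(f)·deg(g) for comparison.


Common zeros: {(1, 4)}; count = 1; Bézout bound = 2.

deg(f) = 1, deg(g) = 2, so Bézout bound = 2.
Scan x ∈ F_5. For each x, list the y ∈ F_5 with f(x, y) ≡ 0 and those with g(x, y) ≡ 0 (mod 5); the common zeros in that column are the intersection.
  x = 0: f ≡ 0 at y ∈ {4}; g ≡ 0 at y ∈ {1}; common: ∅.
  x = 1: f ≡ 0 at y ∈ {4}; g ≡ 0 at y ∈ {0, 4}; common: {4}.
  x = 2: f ≡ 0 at y ∈ {4}; g ≡ 0 at y ∈ ∅; common: ∅.
  x = 3: f ≡ 0 at y ∈ {4}; g ≡ 0 at y ∈ {1, 2}; common: ∅.
  x = 4: f ≡ 0 at y ∈ {4}; g ≡ 0 at y ∈ {0}; common: ∅.
Collecting: common zeros = {(1, 4)}, so the count is 1.
Comparison with the Bézout bound: 1 ≤ 2 = deg(f)·deg(g), as expected for curves with no common component (the affine F_5-count falls short of the bound because intersections may lie at infinity, over extension fields, or carry multiplicity).


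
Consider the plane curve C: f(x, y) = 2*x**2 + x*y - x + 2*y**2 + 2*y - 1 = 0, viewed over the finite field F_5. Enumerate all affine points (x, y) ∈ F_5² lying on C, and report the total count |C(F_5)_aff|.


Affine F_5-points: {(1, 0), (1, 1), (2, 0), (2, 3), (4, 1)}; count = 5.

For each of the 25 pairs (x, y) ∈ F_5², evaluate f(x, y) mod 5. Record the zeros.
  x = 0: [0↦4, 1↦3, 2↦1, 3↦3, 4↦4]  zeros at y ∈ ∅
  x = 1: [0↦0, 1↦0, 2↦4, 3↦2, 4↦4]  zeros at y ∈ {0, 1}
  x = 2: [0↦0, 1↦1, 2↦1, 3↦0, 4↦3]  zeros at y ∈ {0, 3}
  x = 3: [0↦4, 1↦1, 2↦2, 3↦2, 4↦1]  zeros at y ∈ ∅
  x = 4: [0↦2, 1↦0, 2↦2, 3↦3, 4↦3]  zeros at y ∈ {1}
Collecting zeros: affine points = {(1, 0), (1, 1), (2, 0), (2, 3), (4, 1)}.
Total count |C(F_5)_aff| = 5.


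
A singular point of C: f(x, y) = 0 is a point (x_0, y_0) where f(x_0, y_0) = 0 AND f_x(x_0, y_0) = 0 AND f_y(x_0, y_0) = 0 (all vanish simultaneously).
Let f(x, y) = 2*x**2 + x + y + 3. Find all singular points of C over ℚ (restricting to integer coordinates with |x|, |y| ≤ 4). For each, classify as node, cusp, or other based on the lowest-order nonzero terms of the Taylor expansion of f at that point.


No singular points in the scanned grid; C is smooth there.

Compute partial derivatives:
  f_x = 4*x + 1.
  f_y = 1.
f_y = 1 is a nonzero constant, so f_y never vanishes: no point (x, y) can satisfy f = f_x = f_y = 0. In particular no (x, y) ∈ {−4, ..., 4}² is singular; the curve is smooth.


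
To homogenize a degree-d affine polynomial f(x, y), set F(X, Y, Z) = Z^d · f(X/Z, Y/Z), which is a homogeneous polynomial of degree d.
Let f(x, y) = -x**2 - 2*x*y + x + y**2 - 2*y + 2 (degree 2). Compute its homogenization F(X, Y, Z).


F(X, Y, Z) = -X**2 - 2*X*Y + X*Z + Y**2 - 2*Y*Z + 2*Z**2

deg(f) = 2.
Substitute x = X/Z, y = Y/Z into f, then multiply by Z^2.
  monomial -1·x^2·y^0 ↦ -1·X^2·Y^0·Z^0.
  monomial -2·x^1·y^1 ↦ -2·X^1·Y^1·Z^0.
  monomial 1·x^1·y^0 ↦ 1·X^1·Y^0·Z^1.
  monomial 1·x^0·y^2 ↦ 1·X^0·Y^2·Z^0.
  monomial -2·x^0·y^1 ↦ -2·X^0·Y^1·Z^1.
  monomial 2·x^0·y^0 ↦ 2·X^0·Y^0·Z^2.
Collecting: F(X, Y, Z) = -X**2 - 2*X*Y + X*Z + Y**2 - 2*Y*Z + 2*Z**2.


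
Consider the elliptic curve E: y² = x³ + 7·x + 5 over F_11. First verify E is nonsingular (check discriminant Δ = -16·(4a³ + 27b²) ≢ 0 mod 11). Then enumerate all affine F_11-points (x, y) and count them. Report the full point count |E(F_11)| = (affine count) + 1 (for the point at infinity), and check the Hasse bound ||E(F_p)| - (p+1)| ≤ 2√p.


Affine points = {(0, 4), (0, 7), (2, 4), (2, 7), (3, 3), (3, 8), (4, 3), (4, 8), (5, 0), (7, 1), (7, 10), (8, 1), (8, 10), (9, 4), (9, 7)}; affine count = 15; |E(F_11)| = 16.

Discriminant check: Δ ∝ 4a³ + 27b² = 4·7³ + 27·5² = 4·343 + 27·25 ≡ 1 (mod 11). Nonzero ⇒ E is nonsingular.
For each x ∈ F_11, compute rhs = x³ + 7·x + 5 mod 11, then count y ∈ F_11 with y² ≡ rhs.
  x = 0: rhs = 5, matching y values: 4, 7 (2 points).
  x = 1: rhs = 2, matching y values: none (0 points).
  x = 2: rhs = 5, matching y values: 4, 7 (2 points).
  x = 3: rhs = 9, matching y values: 3, 8 (2 points).
  x = 4: rhs = 9, matching y values: 3, 8 (2 points).
  x = 5: rhs = 0, matching y values: 0 (1 points).
  x = 6: rhs = 10, matching y values: none (0 points).
  x = 7: rhs = 1, matching y values: 1, 10 (2 points).
  x = 8: rhs = 1, matching y values: 1, 10 (2 points).
  x = 9: rhs = 5, matching y values: 4, 7 (2 points).
  x = 10: rhs = 8, matching y values: none (0 points).
Total affine count: 15.
Full point count |E(F_11)| = 15 + 1 = 16.
Hasse bound: |16 − (11+1)| = |4| = 4 ≤ 2√11 ≈ 6.6332 ✓.


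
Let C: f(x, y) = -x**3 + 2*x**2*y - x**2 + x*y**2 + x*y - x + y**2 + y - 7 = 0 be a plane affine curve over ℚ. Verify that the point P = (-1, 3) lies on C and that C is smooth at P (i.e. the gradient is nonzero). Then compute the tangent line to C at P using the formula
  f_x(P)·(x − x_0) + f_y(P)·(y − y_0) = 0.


Tangent line at P: -2*x + 2*y - 8 = 0.

Step 1: f(-1, 3) = 0, so P lies on C.
Step 2: partial derivatives
  f_x(x, y) = -3*x**2 + 4*x*y - 2*x + y**2 + y - 1, f_y(x, y) = 2*x**2 + 2*x*y + x + 2*y + 1.
  f_x(P) = -2, f_y(P) = 2 (gradient nonzero, so P is smooth).
Step 3: tangent line at P: -2·(x − -1) + 2·(y − 3) = 0.
Expanding: -2*x + 2*y - 8 = 0.


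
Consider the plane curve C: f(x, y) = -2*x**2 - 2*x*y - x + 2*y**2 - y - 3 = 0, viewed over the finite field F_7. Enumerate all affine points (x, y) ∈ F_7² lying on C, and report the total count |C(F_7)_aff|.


Affine F_7-points: {(0, 5), (0, 6), (1, 1), (1, 4), (4, 2), (4, 6), (5, 4), (5, 5)}; count = 8.

For each of the 49 pairs (x, y) ∈ F_7², evaluate f(x, y) mod 7. Record the zeros.
  x = 0: [0↦4, 1↦5, 2↦3, 3↦5, 4↦4, 5↦0, 6↦0]  zeros at y ∈ {5, 6}
  x = 1: [0↦1, 1↦0, 2↦3, 3↦3, 4↦0, 5↦1, 6↦6]  zeros at y ∈ {1, 4}
  x = 2: [0↦1, 1↦5, 2↦6, 3↦4, 4↦6, 5↦5, 6↦1]  zeros at y ∈ ∅
  x = 3: [0↦4, 1↦6, 2↦5, 3↦1, 4↦1, 5↦5, 6↦6]  zeros at y ∈ ∅
  x = 4: [0↦3, 1↦3, 2↦0, 3↦1, 4↦6, 5↦1, 6↦0]  zeros at y ∈ {2, 6}
  x = 5: [0↦5, 1↦3, 2↦5, 3↦4, 4↦0, 5↦0, 6↦4]  zeros at y ∈ {4, 5}
  x = 6: [0↦3, 1↦6, 2↦6, 3↦3, 4↦4, 5↦2, 6↦4]  zeros at y ∈ ∅
Collecting zeros: affine points = {(0, 5), (0, 6), (1, 1), (1, 4), (4, 2), (4, 6), (5, 4), (5, 5)}.
Total count |C(F_7)_aff| = 8.


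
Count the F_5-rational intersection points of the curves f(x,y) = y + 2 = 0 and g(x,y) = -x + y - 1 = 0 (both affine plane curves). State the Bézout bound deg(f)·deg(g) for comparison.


Common zeros: {(2, 3)}; count = 1; Bézout bound = 1.

deg(f) = 1, deg(g) = 1, so Bézout bound = 1.
Scan x ∈ F_5. For each x, list the y ∈ F_5 with f(x, y) ≡ 0 and those with g(x, y) ≡ 0 (mod 5); the common zeros in that column are the intersection.
  x = 0: f ≡ 0 at y ∈ {3}; g ≡ 0 at y ∈ {1}; common: ∅.
  x = 1: f ≡ 0 at y ∈ {3}; g ≡ 0 at y ∈ {2}; common: ∅.
  x = 2: f ≡ 0 at y ∈ {3}; g ≡ 0 at y ∈ {3}; common: {3}.
  x = 3: f ≡ 0 at y ∈ {3}; g ≡ 0 at y ∈ {4}; common: ∅.
  x = 4: f ≡ 0 at y ∈ {3}; g ≡ 0 at y ∈ {0}; common: ∅.
Collecting: common zeros = {(2, 3)}, so the count is 1.
Comparison with the Bézout bound: 1 ≤ 1 = deg(f)·deg(g), as expected for curves with no common component (the bound is attained).


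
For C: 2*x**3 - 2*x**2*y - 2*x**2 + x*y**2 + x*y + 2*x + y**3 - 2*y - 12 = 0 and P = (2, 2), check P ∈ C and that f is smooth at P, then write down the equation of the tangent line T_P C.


Tangent line at P: 8*x + 12*y - 40 = 0.

Step 1: f(2, 2) = 0, so P lies on C.
Step 2: partial derivatives
  f_x(x, y) = 6*x**2 - 4*x*y - 4*x + y**2 + y + 2, f_y(x, y) = -2*x**2 + 2*x*y + x + 3*y**2 - 2.
  f_x(P) = 8, f_y(P) = 12 (gradient nonzero, so P is smooth).
Step 3: tangent line at P: 8·(x − 2) + 12·(y − 2) = 0.
Expanding: 8*x + 12*y - 40 = 0.


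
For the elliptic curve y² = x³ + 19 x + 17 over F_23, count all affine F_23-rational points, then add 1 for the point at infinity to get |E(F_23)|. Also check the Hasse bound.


Affine points = {(3, 3), (3, 20), (6, 5), (6, 18), (11, 4), (11, 19), (12, 8), (12, 15), (13, 0), (16, 1), (16, 22), (17, 3), (17, 20), (18, 2), (18, 21), (20, 5), (20, 18)}; affine count = 17; |E(F_23)| = 18.

Discriminant check: Δ ∝ 4a³ + 27b² = 4·19³ + 27·17² = 4·6859 + 27·289 ≡ 3 (mod 23). Nonzero ⇒ E is nonsingular.
For each x ∈ F_23, compute rhs = x³ + 19·x + 17 mod 23, then count y ∈ F_23 with y² ≡ rhs.
  x = 0: rhs = 17, matching y values: none (0 points).
  x = 1: rhs = 14, matching y values: none (0 points).
  x = 2: rhs = 17, matching y values: none (0 points).
  x = 3: rhs = 9, matching y values: 3, 20 (2 points).
  x = 4: rhs = 19, matching y values: none (0 points).
  x = 5: rhs = 7, matching y values: none (0 points).
  x = 6: rhs = 2, matching y values: 5, 18 (2 points).
  x = 7: rhs = 10, matching y values: none (0 points).
  x = 8: rhs = 14, matching y values: none (0 points).
  x = 9: rhs = 20, matching y values: none (0 points).
  x = 10: rhs = 11, matching y values: none (0 points).
  x = 11: rhs = 16, matching y values: 4, 19 (2 points).
  x = 12: rhs = 18, matching y values: 8, 15 (2 points).
  x = 13: rhs = 0, matching y values: 0 (1 points).
  x = 14: rhs = 14, matching y values: none (0 points).
  x = 15: rhs = 20, matching y values: none (0 points).
  x = 16: rhs = 1, matching y values: 1, 22 (2 points).
  x = 17: rhs = 9, matching y values: 3, 20 (2 points).
  x = 18: rhs = 4, matching y values: 2, 21 (2 points).
  x = 19: rhs = 15, matching y values: none (0 points).
  x = 20: rhs = 2, matching y values: 5, 18 (2 points).
  x = 21: rhs = 17, matching y values: none (0 points).
  x = 22: rhs = 20, matching y values: none (0 points).
Total affine count: 17.
Full point count |E(F_23)| = 17 + 1 = 18.
Hasse bound: |18 − (23+1)| = |-6| = 6 ≤ 2√23 ≈ 9.5917 ✓.


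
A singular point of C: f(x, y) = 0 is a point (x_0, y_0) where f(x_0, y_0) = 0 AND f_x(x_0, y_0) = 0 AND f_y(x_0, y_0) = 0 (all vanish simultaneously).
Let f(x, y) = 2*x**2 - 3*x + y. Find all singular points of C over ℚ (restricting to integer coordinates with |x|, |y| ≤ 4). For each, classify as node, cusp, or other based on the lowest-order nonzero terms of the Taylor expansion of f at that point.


No singular points in the scanned grid; C is smooth there.

Compute partial derivatives:
  f_x = 4*x - 3.
  f_y = 1.
f_y = 1 is a nonzero constant, so f_y never vanishes: no point (x, y) can satisfy f = f_x = f_y = 0. In particular no (x, y) ∈ {−4, ..., 4}² is singular; the curve is smooth.


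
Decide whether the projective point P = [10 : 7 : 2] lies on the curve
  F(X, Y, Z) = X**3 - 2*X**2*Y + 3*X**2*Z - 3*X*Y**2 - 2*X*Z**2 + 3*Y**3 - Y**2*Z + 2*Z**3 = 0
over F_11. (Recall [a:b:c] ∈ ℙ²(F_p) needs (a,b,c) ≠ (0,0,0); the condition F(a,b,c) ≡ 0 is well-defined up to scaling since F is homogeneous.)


F(10,7,2) ≡ 4 (mod 11); P is NOT on the curve.

Evaluate F(10, 7, 2) term-by-term (mod 11).
  X**3 ↦ 1·1000·1·1 = 1000
  -2*X**2*Y ↦ -2·100·7·1 = -1400
  3*X**2*Z ↦ 3·100·1·2 = 600
  -3*X*Y**2 ↦ -3·10·49·1 = -1470
  -2*X*Z**2 ↦ -2·10·1·4 = -80
  3*Y**3 ↦ 3·1·343·1 = 1029
  -Y**2*Z ↦ -1·1·49·2 = -98
  2*Z**3 ↦ 2·1·1·8 = 16
Sum: F(10, 7, 2) = (1000) + (-1400) + (600) + (-1470) + (-80) + (1029) + (-98) + (16) = -403.
Reducing mod 11: -403 ≡ 4 (mod 11).
Since F(a, b, c) ≡ 4 ≠ 0 (mod 11), P does NOT lie on the curve.


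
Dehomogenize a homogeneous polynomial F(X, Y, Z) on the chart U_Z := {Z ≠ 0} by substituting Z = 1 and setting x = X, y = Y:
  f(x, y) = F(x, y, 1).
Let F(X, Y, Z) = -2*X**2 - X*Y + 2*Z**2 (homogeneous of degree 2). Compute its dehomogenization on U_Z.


f(x, y) = -2*x**2 - x*y + 2

On U_Z we set Z = 1. Each monomial c·X^i·Y^j·Z^k in F becomes c·x^i·y^j·1^k = c·x^i·y^j.
Substituting Z = 1: F(X, Y, 1) = -2*x**2 - x*y + 2.
Note: deg(f) ≤ deg(F) = 2; strict inequality happens when F is divisible by Z (lost terms).


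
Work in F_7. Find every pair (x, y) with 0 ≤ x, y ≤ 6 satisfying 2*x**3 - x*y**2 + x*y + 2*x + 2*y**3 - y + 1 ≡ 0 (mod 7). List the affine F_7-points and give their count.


Affine F_7-points: {(0, 6), (2, 0), (5, 5), (6, 4)}; count = 4.

For each of the 49 pairs (x, y) ∈ F_7², evaluate f(x, y) mod 7. Record the zeros.
  x = 0: [0↦1, 1↦2, 2↦1, 3↦3, 4↦6, 5↦1, 6↦0]  zeros at y ∈ {6}
  x = 1: [0↦5, 1↦6, 2↦3, 3↦1, 4↦5, 5↦6, 6↦2]  zeros at y ∈ ∅
  x = 2: [0↦0, 1↦1, 2↦3, 3↦4, 4↦2, 5↦2, 6↦2]  zeros at y ∈ {0}
  x = 3: [0↦5, 1↦6, 2↦6, 3↦3, 4↦2, 5↦1, 6↦5]  zeros at y ∈ ∅
  x = 4: [0↦4, 1↦5, 2↦3, 3↦3, 4↦3, 5↦1, 6↦2]  zeros at y ∈ ∅
  x = 5: [0↦2, 1↦3, 2↦6, 3↦2, 4↦3, 5↦0, 6↦5]  zeros at y ∈ {5}
  x = 6: [0↦4, 1↦5, 2↦6, 3↦5, 4↦0, 5↦3, 6↦5]  zeros at y ∈ {4}
Collecting zeros: affine points = {(0, 6), (2, 0), (5, 5), (6, 4)}.
Total count |C(F_7)_aff| = 4.


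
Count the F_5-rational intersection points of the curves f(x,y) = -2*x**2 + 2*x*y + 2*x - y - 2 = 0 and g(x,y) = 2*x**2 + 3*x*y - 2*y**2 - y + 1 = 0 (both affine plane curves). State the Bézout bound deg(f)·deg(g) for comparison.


Common zeros: {(0, 3)}; count = 1; Bézout bound = 4.

deg(f) = 2, deg(g) = 2, so Bézout bound = 4.
Scan x ∈ F_5. For each x, list the y ∈ F_5 with f(x, y) ≡ 0 and those with g(x, y) ≡ 0 (mod 5); the common zeros in that column are the intersection.
  x = 0: f ≡ 0 at y ∈ {3}; g ≡ 0 at y ∈ {3, 4}; common: {3}.
  x = 1: f ≡ 0 at y ∈ {2}; g ≡ 0 at y ∈ ∅; common: ∅.
  x = 2: f ≡ 0 at y ∈ {2}; g ≡ 0 at y ∈ ∅; common: ∅.
  x = 3: f ≡ 0 at y ∈ ∅; g ≡ 0 at y ∈ {1, 3}; common: ∅.
  x = 4: f ≡ 0 at y ∈ {3}; g ≡ 0 at y ∈ {4}; common: ∅.
Collecting: common zeros = {(0, 3)}, so the count is 1.
Comparison with the Bézout bound: 1 ≤ 4 = deg(f)·deg(g), as expected for curves with no common component (the affine F_5-count falls short of the bound because intersections may lie at infinity, over extension fields, or carry multiplicity).


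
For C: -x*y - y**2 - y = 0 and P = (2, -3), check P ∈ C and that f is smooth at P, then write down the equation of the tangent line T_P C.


Tangent line at P: 3*x + 3*y + 3 = 0.

Step 1: f(2, -3) = 0, so P lies on C.
Step 2: partial derivatives
  f_x(x, y) = -y, f_y(x, y) = -x - 2*y - 1.
  f_x(P) = 3, f_y(P) = 3 (gradient nonzero, so P is smooth).
Step 3: tangent line at P: 3·(x − 2) + 3·(y − -3) = 0.
Expanding: 3*x + 3*y + 3 = 0.


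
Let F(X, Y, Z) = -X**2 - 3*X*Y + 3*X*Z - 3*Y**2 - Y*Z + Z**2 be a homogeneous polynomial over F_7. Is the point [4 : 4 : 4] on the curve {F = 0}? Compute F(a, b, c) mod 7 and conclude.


F(4,4,4) ≡ 6 (mod 7); P is NOT on the curve.

Evaluate F(4, 4, 4) term-by-term (mod 7).
  -X**2 ↦ -1·16·1·1 = -16
  -3*X*Y ↦ -3·4·4·1 = -48
  3*X*Z ↦ 3·4·1·4 = 48
  -3*Y**2 ↦ -3·1·16·1 = -48
  -Y*Z ↦ -1·1·4·4 = -16
  Z**2 ↦ 1·1·1·16 = 16
Sum: F(4, 4, 4) = (-16) + (-48) + (48) + (-48) + (-16) + (16) = -64.
Reducing mod 7: -64 ≡ 6 (mod 7).
Since F(a, b, c) ≡ 6 ≠ 0 (mod 7), P does NOT lie on the curve.


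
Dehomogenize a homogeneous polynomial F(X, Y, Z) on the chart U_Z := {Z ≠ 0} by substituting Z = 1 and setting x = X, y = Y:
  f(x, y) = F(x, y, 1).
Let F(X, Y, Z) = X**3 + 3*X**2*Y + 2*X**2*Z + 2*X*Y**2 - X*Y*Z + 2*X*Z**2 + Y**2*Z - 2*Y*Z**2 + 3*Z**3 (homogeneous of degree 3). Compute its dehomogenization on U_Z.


f(x, y) = x**3 + 3*x**2*y + 2*x**2 + 2*x*y**2 - x*y + 2*x + y**2 - 2*y + 3

On U_Z we set Z = 1. Each monomial c·X^i·Y^j·Z^k in F becomes c·x^i·y^j·1^k = c·x^i·y^j.
Substituting Z = 1: F(X, Y, 1) = x**3 + 3*x**2*y + 2*x**2 + 2*x*y**2 - x*y + 2*x + y**2 - 2*y + 3.
Note: deg(f) ≤ deg(F) = 3; strict inequality happens when F is divisible by Z (lost terms).


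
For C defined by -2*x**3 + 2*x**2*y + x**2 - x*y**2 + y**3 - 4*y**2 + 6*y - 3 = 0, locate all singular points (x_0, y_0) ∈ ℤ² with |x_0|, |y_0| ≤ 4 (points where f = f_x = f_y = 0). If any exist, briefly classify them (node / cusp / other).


Singular points: {(1, 2)}; classification: node.

Compute partial derivatives:
  f_x = -6*x**2 + 4*x*y + 2*x - y**2.
  f_y = 2*x**2 - 2*x*y + 3*y**2 - 8*y + 6.
Scan x_0 ∈ {−4, ..., 4}. For each x_0, f_y(x_0, y) is a polynomial in y; find its integer roots y ∈ {−4, ..., 4}, then test f_x and f at those candidates.
  x = -4: f_y(-4, y) = 3*y**2 + 38; no integer root y with |y| ≤ 4.
  x = -3: f_y(-3, y) = 3*y**2 - 2*y + 24; no integer root y with |y| ≤ 4.
  x = -2: f_y(-2, y) = 3*y**2 - 4*y + 14; no integer root y with |y| ≤ 4.
  x = -1: f_y(-1, y) = 3*y**2 - 6*y + 8; no integer root y with |y| ≤ 4.
  x = 0: f_y(0, y) = 3*y**2 - 8*y + 6; no integer root y with |y| ≤ 4.
  x = 1: f_y(1, y) = 3*y**2 - 10*y + 8; vanishes at y ∈ {2}. (1, 2): f_x = 0, f = 0 — SINGULAR.
  x = 2: f_y(2, y) = 3*y**2 - 12*y + 14; no integer root y with |y| ≤ 4.
  x = 3: f_y(3, y) = 3*y**2 - 14*y + 24; no integer root y with |y| ≤ 4.
  x = 4: f_y(4, y) = 3*y**2 - 16*y + 38; no integer root y with |y| ≤ 4.
Only singular point on the grid: (1, 2).
Classify: substitute x = 1 + u, y = 2 + v and expand: f = -2*u**3 + 2*u**2*v - u**2 - u*v**2 + v**3 + v**2.
No constant or linear terms (consistent with a singular point). Quadratic part: -u**2 + v**2. Cubic part: -2*u**3 + 2*u**2*v - u*v**2 + v**3.
The quadratic part v**2 - u**2 = (v − u)(v + u) splits into two distinct linear factors, so there are two distinct tangent lines y − 2 = ±(x − 1) — this is a node (ordinary double point).
Classification: node.


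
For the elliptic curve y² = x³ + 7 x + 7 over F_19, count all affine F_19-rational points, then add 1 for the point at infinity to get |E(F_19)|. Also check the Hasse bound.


Affine points = {(0, 8), (0, 11), (3, 6), (3, 13), (4, 2), (4, 17), (7, 0), (8, 9), (8, 10), (9, 1), (9, 18), (11, 3), (11, 16), (16, 4), (16, 15), (17, 2), (17, 17)}; affine count = 17; |E(F_19)| = 18.

Discriminant check: Δ ∝ 4a³ + 27b² = 4·7³ + 27·7² = 4·343 + 27·49 ≡ 16 (mod 19). Nonzero ⇒ E is nonsingular.
For each x ∈ F_19, compute rhs = x³ + 7·x + 7 mod 19, then count y ∈ F_19 with y² ≡ rhs.
  x = 0: rhs = 7, matching y values: 8, 11 (2 points).
  x = 1: rhs = 15, matching y values: none (0 points).
  x = 2: rhs = 10, matching y values: none (0 points).
  x = 3: rhs = 17, matching y values: 6, 13 (2 points).
  x = 4: rhs = 4, matching y values: 2, 17 (2 points).
  x = 5: rhs = 15, matching y values: none (0 points).
  x = 6: rhs = 18, matching y values: none (0 points).
  x = 7: rhs = 0, matching y values: 0 (1 points).
  x = 8: rhs = 5, matching y values: 9, 10 (2 points).
  x = 9: rhs = 1, matching y values: 1, 18 (2 points).
  x = 10: rhs = 13, matching y values: none (0 points).
  x = 11: rhs = 9, matching y values: 3, 16 (2 points).
  x = 12: rhs = 14, matching y values: none (0 points).
  x = 13: rhs = 15, matching y values: none (0 points).
  x = 14: rhs = 18, matching y values: none (0 points).
  x = 15: rhs = 10, matching y values: none (0 points).
  x = 16: rhs = 16, matching y values: 4, 15 (2 points).
  x = 17: rhs = 4, matching y values: 2, 17 (2 points).
  x = 18: rhs = 18, matching y values: none (0 points).
Total affine count: 17.
Full point count |E(F_19)| = 17 + 1 = 18.
Hasse bound: |18 − (19+1)| = |-2| = 2 ≤ 2√19 ≈ 8.7178 ✓.


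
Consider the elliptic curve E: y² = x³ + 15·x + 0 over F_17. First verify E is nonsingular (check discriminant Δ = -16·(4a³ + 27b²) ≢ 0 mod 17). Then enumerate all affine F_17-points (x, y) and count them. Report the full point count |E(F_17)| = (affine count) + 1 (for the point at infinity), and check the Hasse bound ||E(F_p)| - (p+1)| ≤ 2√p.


Affine points = {(0, 0), (1, 4), (1, 13), (2, 2), (2, 15), (3, 2), (3, 15), (5, 8), (5, 9), (6, 0), (11, 0), (12, 2), (12, 15), (14, 8), (14, 9), (15, 8), (15, 9), (16, 1), (16, 16)}; affine count = 19; |E(F_17)| = 20.

Discriminant check: Δ ∝ 4a³ + 27b² = 4·15³ + 27·0² = 4·3375 + 27·0 ≡ 2 (mod 17). Nonzero ⇒ E is nonsingular.
For each x ∈ F_17, compute rhs = x³ + 15·x + 0 mod 17, then count y ∈ F_17 with y² ≡ rhs.
  x = 0: rhs = 0, matching y values: 0 (1 points).
  x = 1: rhs = 16, matching y values: 4, 13 (2 points).
  x = 2: rhs = 4, matching y values: 2, 15 (2 points).
  x = 3: rhs = 4, matching y values: 2, 15 (2 points).
  x = 4: rhs = 5, matching y values: none (0 points).
  x = 5: rhs = 13, matching y values: 8, 9 (2 points).
  x = 6: rhs = 0, matching y values: 0 (1 points).
  x = 7: rhs = 6, matching y values: none (0 points).
  x = 8: rhs = 3, matching y values: none (0 points).
  x = 9: rhs = 14, matching y values: none (0 points).
  x = 10: rhs = 11, matching y values: none (0 points).
  x = 11: rhs = 0, matching y values: 0 (1 points).
  x = 12: rhs = 4, matching y values: 2, 15 (2 points).
  x = 13: rhs = 12, matching y values: none (0 points).
  x = 14: rhs = 13, matching y values: 8, 9 (2 points).
  x = 15: rhs = 13, matching y values: 8, 9 (2 points).
  x = 16: rhs = 1, matching y values: 1, 16 (2 points).
Total affine count: 19.
Full point count |E(F_17)| = 19 + 1 = 20.
Hasse bound: |20 − (17+1)| = |2| = 2 ≤ 2√17 ≈ 8.2462 ✓.


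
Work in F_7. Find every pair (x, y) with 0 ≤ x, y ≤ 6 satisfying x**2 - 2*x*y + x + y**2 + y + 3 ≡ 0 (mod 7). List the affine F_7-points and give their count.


Affine F_7-points: {(1, 2), (1, 6), (2, 1), (2, 2), (3, 6), (6, 1), (6, 3)}; count = 7.

For each of the 49 pairs (x, y) ∈ F_7², evaluate f(x, y) mod 7. Record the zeros.
  x = 0: [0↦3, 1↦5, 2↦2, 3↦1, 4↦2, 5↦5, 6↦3]  zeros at y ∈ ∅
  x = 1: [0↦5, 1↦5, 2↦0, 3↦4, 4↦3, 5↦4, 6↦0]  zeros at y ∈ {2, 6}
  x = 2: [0↦2, 1↦0, 2↦0, 3↦2, 4↦6, 5↦5, 6↦6]  zeros at y ∈ {1, 2}
  x = 3: [0↦1, 1↦4, 2↦2, 3↦2, 4↦4, 5↦1, 6↦0]  zeros at y ∈ {6}
  x = 4: [0↦2, 1↦3, 2↦6, 3↦4, 4↦4, 5↦6, 6↦3]  zeros at y ∈ ∅
  x = 5: [0↦5, 1↦4, 2↦5, 3↦1, 4↦6, 5↦6, 6↦1]  zeros at y ∈ ∅
  x = 6: [0↦3, 1↦0, 2↦6, 3↦0, 4↦3, 5↦1, 6↦1]  zeros at y ∈ {1, 3}
Collecting zeros: affine points = {(1, 2), (1, 6), (2, 1), (2, 2), (3, 6), (6, 1), (6, 3)}.
Total count |C(F_7)_aff| = 7.


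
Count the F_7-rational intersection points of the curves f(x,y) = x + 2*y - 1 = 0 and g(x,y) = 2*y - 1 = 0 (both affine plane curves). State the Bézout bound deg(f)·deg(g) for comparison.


Common zeros: {(0, 4)}; count = 1; Bézout bound = 1.

deg(f) = 1, deg(g) = 1, so Bézout bound = 1.
Scan x ∈ F_7. For each x, list the y ∈ F_7 with f(x, y) ≡ 0 and those with g(x, y) ≡ 0 (mod 7); the common zeros in that column are the intersection.
  x = 0: f ≡ 0 at y ∈ {4}; g ≡ 0 at y ∈ {4}; common: {4}.
  x = 1: f ≡ 0 at y ∈ {0}; g ≡ 0 at y ∈ {4}; common: ∅.
  x = 2: f ≡ 0 at y ∈ {3}; g ≡ 0 at y ∈ {4}; common: ∅.
  x = 3: f ≡ 0 at y ∈ {6}; g ≡ 0 at y ∈ {4}; common: ∅.
  x = 4: f ≡ 0 at y ∈ {2}; g ≡ 0 at y ∈ {4}; common: ∅.
  x = 5: f ≡ 0 at y ∈ {5}; g ≡ 0 at y ∈ {4}; common: ∅.
  x = 6: f ≡ 0 at y ∈ {1}; g ≡ 0 at y ∈ {4}; common: ∅.
Collecting: common zeros = {(0, 4)}, so the count is 1.
Comparison with the Bézout bound: 1 ≤ 1 = deg(f)·deg(g), as expected for curves with no common component (the bound is attained).


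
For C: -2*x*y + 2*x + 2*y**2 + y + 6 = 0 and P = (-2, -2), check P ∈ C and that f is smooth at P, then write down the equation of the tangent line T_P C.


Tangent line at P: 6*x - 3*y + 6 = 0.

Step 1: f(-2, -2) = 0, so P lies on C.
Step 2: partial derivatives
  f_x(x, y) = 2 - 2*y, f_y(x, y) = -2*x + 4*y + 1.
  f_x(P) = 6, f_y(P) = -3 (gradient nonzero, so P is smooth).
Step 3: tangent line at P: 6·(x − -2) + -3·(y − -2) = 0.
Expanding: 6*x - 3*y + 6 = 0.


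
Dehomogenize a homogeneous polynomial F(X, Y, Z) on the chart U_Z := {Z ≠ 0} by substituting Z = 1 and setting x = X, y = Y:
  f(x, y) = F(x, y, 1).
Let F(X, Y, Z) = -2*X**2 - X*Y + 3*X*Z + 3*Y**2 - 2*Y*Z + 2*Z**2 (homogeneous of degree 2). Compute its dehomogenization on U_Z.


f(x, y) = -2*x**2 - x*y + 3*x + 3*y**2 - 2*y + 2

On U_Z we set Z = 1. Each monomial c·X^i·Y^j·Z^k in F becomes c·x^i·y^j·1^k = c·x^i·y^j.
Substituting Z = 1: F(X, Y, 1) = -2*x**2 - x*y + 3*x + 3*y**2 - 2*y + 2.
Note: deg(f) ≤ deg(F) = 2; strict inequality happens when F is divisible by Z (lost terms).


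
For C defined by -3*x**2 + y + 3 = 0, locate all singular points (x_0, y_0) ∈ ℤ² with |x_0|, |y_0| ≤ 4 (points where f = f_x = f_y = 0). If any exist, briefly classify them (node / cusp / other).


No singular points in the scanned grid; C is smooth there.

Compute partial derivatives:
  f_x = -6*x.
  f_y = 1.
f_y = 1 is a nonzero constant, so f_y never vanishes: no point (x, y) can satisfy f = f_x = f_y = 0. In particular no (x, y) ∈ {−4, ..., 4}² is singular; the curve is smooth.


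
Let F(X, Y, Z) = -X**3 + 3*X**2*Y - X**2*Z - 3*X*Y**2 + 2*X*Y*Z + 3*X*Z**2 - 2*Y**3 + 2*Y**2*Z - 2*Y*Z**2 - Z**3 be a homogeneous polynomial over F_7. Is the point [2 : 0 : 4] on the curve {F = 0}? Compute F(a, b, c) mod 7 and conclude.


F(2,0,4) ≡ 1 (mod 7); P is NOT on the curve.

Evaluate F(2, 0, 4) term-by-term (mod 7).
  -X**3 ↦ -1·8·1·1 = -8
  3*X**2*Y ↦ 3·4·0·1 = 0
  -X**2*Z ↦ -1·4·1·4 = -16
  -3*X*Y**2 ↦ -3·2·0·1 = 0
  2*X*Y*Z ↦ 2·2·0·4 = 0
  3*X*Z**2 ↦ 3·2·1·16 = 96
  -2*Y**3 ↦ -2·1·0·1 = 0
  2*Y**2*Z ↦ 2·1·0·4 = 0
  -2*Y*Z**2 ↦ -2·1·0·16 = 0
  -Z**3 ↦ -1·1·1·64 = -64
Sum: F(2, 0, 4) = (-8) + (0) + (-16) + (0) + (0) + (96) + (0) + (0) + (0) + (-64) = 8.
Reducing mod 7: 8 ≡ 1 (mod 7).
Since F(a, b, c) ≡ 1 ≠ 0 (mod 7), P does NOT lie on the curve.


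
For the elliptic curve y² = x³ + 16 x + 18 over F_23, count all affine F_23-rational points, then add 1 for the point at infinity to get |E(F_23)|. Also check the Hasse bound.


Affine points = {(0, 8), (0, 15), (1, 9), (1, 14), (2, 9), (2, 14), (3, 1), (3, 22), (4, 10), (4, 13), (5, 4), (5, 19), (6, 10), (6, 13), (7, 6), (7, 17), (12, 11), (12, 12), (13, 10), (13, 13), (16, 0), (20, 9), (20, 14), (21, 1), (21, 22), (22, 1), (22, 22)}; affine count = 27; |E(F_23)| = 28.

Discriminant check: Δ ∝ 4a³ + 27b² = 4·16³ + 27·18² = 4·4096 + 27·324 ≡ 16 (mod 23). Nonzero ⇒ E is nonsingular.
For each x ∈ F_23, compute rhs = x³ + 16·x + 18 mod 23, then count y ∈ F_23 with y² ≡ rhs.
  x = 0: rhs = 18, matching y values: 8, 15 (2 points).
  x = 1: rhs = 12, matching y values: 9, 14 (2 points).
  x = 2: rhs = 12, matching y values: 9, 14 (2 points).
  x = 3: rhs = 1, matching y values: 1, 22 (2 points).
  x = 4: rhs = 8, matching y values: 10, 13 (2 points).
  x = 5: rhs = 16, matching y values: 4, 19 (2 points).
  x = 6: rhs = 8, matching y values: 10, 13 (2 points).
  x = 7: rhs = 13, matching y values: 6, 17 (2 points).
  x = 8: rhs = 14, matching y values: none (0 points).
  x = 9: rhs = 17, matching y values: none (0 points).
  x = 10: rhs = 5, matching y values: none (0 points).
  x = 11: rhs = 7, matching y values: none (0 points).
  x = 12: rhs = 6, matching y values: 11, 12 (2 points).
  x = 13: rhs = 8, matching y values: 10, 13 (2 points).
  x = 14: rhs = 19, matching y values: none (0 points).
  x = 15: rhs = 22, matching y values: none (0 points).
  x = 16: rhs = 0, matching y values: 0 (1 points).
  x = 17: rhs = 5, matching y values: none (0 points).
  x = 18: rhs = 20, matching y values: none (0 points).
  x = 19: rhs = 5, matching y values: none (0 points).
  x = 20: rhs = 12, matching y values: 9, 14 (2 points).
  x = 21: rhs = 1, matching y values: 1, 22 (2 points).
  x = 22: rhs = 1, matching y values: 1, 22 (2 points).
Total affine count: 27.
Full point count |E(F_23)| = 27 + 1 = 28.
Hasse bound: |28 − (23+1)| = |4| = 4 ≤ 2√23 ≈ 9.5917 ✓.


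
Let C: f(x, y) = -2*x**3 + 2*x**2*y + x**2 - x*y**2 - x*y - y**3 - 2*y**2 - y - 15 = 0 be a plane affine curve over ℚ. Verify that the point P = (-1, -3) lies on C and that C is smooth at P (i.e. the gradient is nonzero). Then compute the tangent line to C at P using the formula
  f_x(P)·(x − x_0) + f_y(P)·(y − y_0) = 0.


Tangent line at P: -2*x - 19*y - 59 = 0.

Step 1: f(-1, -3) = 0, so P lies on C.
Step 2: partial derivatives
  f_x(x, y) = -6*x**2 + 4*x*y + 2*x - y**2 - y, f_y(x, y) = 2*x**2 - 2*x*y - x - 3*y**2 - 4*y - 1.
  f_x(P) = -2, f_y(P) = -19 (gradient nonzero, so P is smooth).
Step 3: tangent line at P: -2·(x − -1) + -19·(y − -3) = 0.
Expanding: -2*x - 19*y - 59 = 0.


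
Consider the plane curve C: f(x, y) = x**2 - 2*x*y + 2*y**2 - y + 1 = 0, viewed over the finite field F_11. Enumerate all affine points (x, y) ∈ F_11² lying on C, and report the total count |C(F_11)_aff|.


Affine F_11-points: {(0, 8), (0, 9), (1, 3), (1, 4), (4, 5), (5, 3), (5, 8), (6, 5), (6, 7), (7, 4), (7, 9), (8, 7)}; count = 12.

For each of the 121 pairs (x, y) ∈ F_11², evaluate f(x, y) mod 11. Record the zeros.
  x = 0: [0↦1, 1↦2, 2↦7, 3↦5, 4↦7, 5↦2, 6↦1, 7↦4, 8↦0, 9↦0, 10↦4]  zeros at y ∈ {8, 9}
  x = 1: [0↦2, 1↦1, 2↦4, 3↦0, 4↦0, 5↦4, 6↦1, 7↦2, 8↦7, 9↦5, 10↦7]  zeros at y ∈ {3, 4}
  x = 2: [0↦5, 1↦2, 2↦3, 3↦8, 4↦6, 5↦8, 6↦3, 7↦2, 8↦5, 9↦1, 10↦1]  zeros at y ∈ ∅
  x = 3: [0↦10, 1↦5, 2↦4, 3↦7, 4↦3, 5↦3, 6↦7, 7↦4, 8↦5, 9↦10, 10↦8]  zeros at y ∈ ∅
  x = 4: [0↦6, 1↦10, 2↦7, 3↦8, 4↦2, 5↦0, 6↦2, 7↦8, 8↦7, 9↦10, 10↦6]  zeros at y ∈ {5}
  x = 5: [0↦4, 1↦6, 2↦1, 3↦0, 4↦3, 5↦10, 6↦10, 7↦3, 8↦0, 9↦1, 10↦6]  zeros at y ∈ {3, 8}
  x = 6: [0↦4, 1↦4, 2↦8, 3↦5, 4↦6, 5↦0, 6↦9, 7↦0, 8↦6, 9↦5, 10↦8]  zeros at y ∈ {5, 7}
  x = 7: [0↦6, 1↦4, 2↦6, 3↦1, 4↦0, 5↦3, 6↦10, 7↦10, 8↦3, 9↦0, 10↦1]  zeros at y ∈ {4, 9}
  x = 8: [0↦10, 1↦6, 2↦6, 3↦10, 4↦7, 5↦8, 6↦2, 7↦0, 8↦2, 9↦8, 10↦7]  zeros at y ∈ {7}
  x = 9: [0↦5, 1↦10, 2↦8, 3↦10, 4↦5, 5↦4, 6↦7, 7↦3, 8↦3, 9↦7, 10↦4]  zeros at y ∈ ∅
  x = 10: [0↦2, 1↦5, 2↦1, 3↦1, 4↦5, 5↦2, 6↦3, 7↦8, 8↦6, 9↦8, 10↦3]  zeros at y ∈ ∅
Collecting zeros: affine points = {(0, 8), (0, 9), (1, 3), (1, 4), (4, 5), (5, 3), (5, 8), (6, 5), (6, 7), (7, 4), (7, 9), (8, 7)}.
Total count |C(F_11)_aff| = 12.
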